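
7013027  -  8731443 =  - 1718416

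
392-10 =382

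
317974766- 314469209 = 3505557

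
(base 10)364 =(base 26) e0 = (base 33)b1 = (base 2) 101101100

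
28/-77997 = -28/77997 = -0.00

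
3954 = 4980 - 1026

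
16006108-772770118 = - 756764010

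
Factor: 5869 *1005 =3^1*5^1 * 67^1*5869^1=5898345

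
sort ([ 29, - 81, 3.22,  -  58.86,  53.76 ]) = [ - 81, - 58.86,3.22,29, 53.76]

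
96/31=96/31 = 3.10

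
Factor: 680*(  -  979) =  - 2^3*5^1*11^1 * 17^1*89^1 = -665720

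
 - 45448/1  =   - 45448 = -45448.00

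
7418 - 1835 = 5583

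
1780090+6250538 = 8030628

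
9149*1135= 10384115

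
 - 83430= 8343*( - 10 )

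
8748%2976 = 2796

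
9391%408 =7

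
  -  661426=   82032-743458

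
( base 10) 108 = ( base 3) 11000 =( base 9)130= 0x6C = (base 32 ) 3C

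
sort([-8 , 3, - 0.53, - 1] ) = [ -8, - 1, - 0.53, 3 ]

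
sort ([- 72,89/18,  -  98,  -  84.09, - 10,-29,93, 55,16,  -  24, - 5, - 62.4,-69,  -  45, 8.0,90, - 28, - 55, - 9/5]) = [ - 98, - 84.09,  -  72, - 69, - 62.4,-55, - 45, - 29,-28,-24, - 10,  -  5, - 9/5,89/18 , 8.0 , 16,55 , 90, 93] 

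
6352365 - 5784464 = 567901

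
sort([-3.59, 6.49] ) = [-3.59,6.49] 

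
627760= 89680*7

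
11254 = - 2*( - 5627 ) 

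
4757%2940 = 1817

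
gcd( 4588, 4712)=124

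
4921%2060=801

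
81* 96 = 7776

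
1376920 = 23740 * 58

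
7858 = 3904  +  3954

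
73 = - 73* ( - 1)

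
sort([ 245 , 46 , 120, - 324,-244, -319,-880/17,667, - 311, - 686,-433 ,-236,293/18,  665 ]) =[  -  686,  -  433,-324, -319,-311, - 244,  -  236,-880/17, 293/18,46,120,245,665,667 ]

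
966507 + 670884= 1637391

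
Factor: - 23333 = - 23333^1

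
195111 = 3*65037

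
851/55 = 851/55 = 15.47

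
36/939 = 12/313  =  0.04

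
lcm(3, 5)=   15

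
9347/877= 10 + 577/877 = 10.66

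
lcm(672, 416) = 8736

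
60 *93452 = 5607120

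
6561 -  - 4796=11357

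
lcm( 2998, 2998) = 2998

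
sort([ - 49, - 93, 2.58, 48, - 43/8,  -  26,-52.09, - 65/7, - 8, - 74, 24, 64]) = [ - 93 , - 74, - 52.09, - 49, - 26, - 65/7, - 8, - 43/8 , 2.58, 24,48, 64]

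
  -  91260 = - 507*180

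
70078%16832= 2750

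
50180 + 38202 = 88382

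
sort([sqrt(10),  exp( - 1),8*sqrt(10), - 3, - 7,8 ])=[ - 7, - 3, exp(  -  1 ),sqrt( 10), 8,8 *sqrt(10) ]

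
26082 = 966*27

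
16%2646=16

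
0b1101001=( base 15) 70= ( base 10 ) 105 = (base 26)41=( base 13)81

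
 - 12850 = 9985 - 22835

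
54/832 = 27/416 = 0.06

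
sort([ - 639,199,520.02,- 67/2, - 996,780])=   [ - 996,-639, - 67/2, 199,520.02, 780]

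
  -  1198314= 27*(-44382)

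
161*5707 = 918827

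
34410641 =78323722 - 43913081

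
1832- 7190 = -5358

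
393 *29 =11397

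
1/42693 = 1/42693=0.00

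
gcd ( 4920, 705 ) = 15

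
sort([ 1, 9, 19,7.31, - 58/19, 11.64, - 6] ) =[  -  6, - 58/19,1, 7.31,9,11.64, 19]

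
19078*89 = 1697942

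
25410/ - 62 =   -  410+5/31 = -  409.84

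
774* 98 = 75852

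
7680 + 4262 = 11942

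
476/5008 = 119/1252 = 0.10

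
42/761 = 42/761=0.06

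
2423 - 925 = 1498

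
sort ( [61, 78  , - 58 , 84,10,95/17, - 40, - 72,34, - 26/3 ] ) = [ -72, - 58, -40, - 26/3, 95/17 , 10, 34,61,  78 , 84] 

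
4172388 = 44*94827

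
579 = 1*579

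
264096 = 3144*84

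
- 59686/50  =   - 29843/25 = -  1193.72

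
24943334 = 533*46798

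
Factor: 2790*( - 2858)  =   - 2^2 * 3^2*5^1*31^1 * 1429^1 = -  7973820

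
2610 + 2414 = 5024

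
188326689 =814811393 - 626484704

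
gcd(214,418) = 2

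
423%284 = 139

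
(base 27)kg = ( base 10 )556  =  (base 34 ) GC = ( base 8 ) 1054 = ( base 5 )4211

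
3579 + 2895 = 6474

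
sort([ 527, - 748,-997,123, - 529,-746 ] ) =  [ - 997, - 748,-746,- 529, 123, 527 ]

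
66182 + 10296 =76478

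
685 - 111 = 574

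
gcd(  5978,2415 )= 7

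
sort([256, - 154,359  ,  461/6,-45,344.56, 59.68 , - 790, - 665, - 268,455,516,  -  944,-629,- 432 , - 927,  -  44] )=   [ - 944, - 927, - 790 , - 665, -629 ,-432, - 268, - 154, - 45,-44, 59.68,461/6,256,  344.56,359, 455,516]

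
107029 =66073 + 40956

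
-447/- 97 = 4 + 59/97 = 4.61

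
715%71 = 5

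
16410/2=8205 = 8205.00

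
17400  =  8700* 2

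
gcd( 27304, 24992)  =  8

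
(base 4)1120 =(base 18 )4G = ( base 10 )88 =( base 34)2k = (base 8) 130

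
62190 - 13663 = 48527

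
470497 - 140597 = 329900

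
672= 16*42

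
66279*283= 18756957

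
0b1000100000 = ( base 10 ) 544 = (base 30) I4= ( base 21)14j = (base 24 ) MG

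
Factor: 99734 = 2^1*47^1 *1061^1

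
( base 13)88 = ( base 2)1110000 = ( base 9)134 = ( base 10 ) 112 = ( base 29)3P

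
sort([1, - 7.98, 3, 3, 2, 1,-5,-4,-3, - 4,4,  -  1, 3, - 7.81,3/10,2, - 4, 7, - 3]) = [-7.98,-7.81,-5, - 4, - 4,-4, - 3,  -  3 ,-1,3/10, 1,1,2,2,3, 3, 3, 4, 7]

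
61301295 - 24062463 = 37238832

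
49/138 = 49/138 = 0.36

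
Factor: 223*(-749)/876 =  - 2^( - 2)*3^( - 1)*7^1*73^( - 1)*107^1*223^1 = - 167027/876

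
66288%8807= 4639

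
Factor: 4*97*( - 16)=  - 2^6*97^1 = - 6208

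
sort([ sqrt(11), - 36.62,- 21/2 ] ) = [-36.62,-21/2,sqrt(11) ] 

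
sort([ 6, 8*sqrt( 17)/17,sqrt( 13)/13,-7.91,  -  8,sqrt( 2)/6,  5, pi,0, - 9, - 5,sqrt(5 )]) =[-9 , - 8,  -  7.91, - 5,0, sqrt(2)/6, sqrt( 13) /13 , 8 * sqrt(17)/17, sqrt(5),pi,5,  6] 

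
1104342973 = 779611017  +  324731956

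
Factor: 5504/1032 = 16/3 = 2^4 * 3^( - 1 )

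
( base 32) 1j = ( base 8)63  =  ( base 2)110011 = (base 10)51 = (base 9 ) 56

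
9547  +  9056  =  18603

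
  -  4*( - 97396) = 389584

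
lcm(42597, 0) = 0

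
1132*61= 69052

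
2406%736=198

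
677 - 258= 419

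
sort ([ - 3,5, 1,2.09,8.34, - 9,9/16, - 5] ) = [ - 9, - 5, - 3, 9/16, 1, 2.09, 5, 8.34] 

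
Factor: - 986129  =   - 367^1*2687^1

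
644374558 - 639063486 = 5311072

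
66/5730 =11/955 = 0.01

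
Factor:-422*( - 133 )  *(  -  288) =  - 2^6*3^2 * 7^1 * 19^1 *211^1  =  -16164288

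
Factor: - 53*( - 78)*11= 45474 = 2^1* 3^1*11^1*13^1*53^1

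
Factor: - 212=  - 2^2*53^1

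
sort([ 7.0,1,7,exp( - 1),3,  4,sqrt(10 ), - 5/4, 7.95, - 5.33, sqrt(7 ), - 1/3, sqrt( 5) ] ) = [ - 5.33, - 5/4, - 1/3,  exp( - 1 ), 1, sqrt ( 5) , sqrt(7 ), 3,sqrt(10),4,7.0,  7,  7.95 ]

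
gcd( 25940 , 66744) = 4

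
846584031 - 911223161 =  - 64639130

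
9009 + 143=9152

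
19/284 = 19/284 = 0.07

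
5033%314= 9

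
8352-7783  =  569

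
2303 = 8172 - 5869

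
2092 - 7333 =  - 5241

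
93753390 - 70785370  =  22968020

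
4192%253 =144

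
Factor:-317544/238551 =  - 808/607 = - 2^3*101^1* 607^( - 1)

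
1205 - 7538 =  - 6333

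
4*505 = 2020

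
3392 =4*848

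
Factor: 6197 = 6197^1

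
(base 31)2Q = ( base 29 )31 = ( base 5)323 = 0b1011000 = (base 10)88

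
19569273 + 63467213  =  83036486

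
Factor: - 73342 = -2^1*36671^1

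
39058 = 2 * 19529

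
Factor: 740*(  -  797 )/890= - 58978/89  =  -2^1*37^1*89^ ( - 1)*797^1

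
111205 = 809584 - 698379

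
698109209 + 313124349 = 1011233558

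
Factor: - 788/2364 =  - 3^( - 1) = -1/3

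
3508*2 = 7016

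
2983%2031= 952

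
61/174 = 61/174 = 0.35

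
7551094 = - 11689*(  -  646 ) 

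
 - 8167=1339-9506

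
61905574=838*73873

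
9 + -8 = 1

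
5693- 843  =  4850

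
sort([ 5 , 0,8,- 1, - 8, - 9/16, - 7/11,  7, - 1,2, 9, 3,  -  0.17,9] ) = [ - 8, - 1, - 1,-7/11,-9/16, - 0.17,0,2,3, 5,7, 8,9,9] 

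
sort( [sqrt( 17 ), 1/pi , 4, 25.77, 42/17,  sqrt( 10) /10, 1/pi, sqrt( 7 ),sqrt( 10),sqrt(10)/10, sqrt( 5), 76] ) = [ sqrt( 10)/10 , sqrt( 10 ) /10, 1/pi, 1/pi,sqrt( 5 ), 42/17,sqrt(7 ),sqrt( 10), 4, sqrt ( 17) , 25.77, 76]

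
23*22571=519133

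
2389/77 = 2389/77 = 31.03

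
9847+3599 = 13446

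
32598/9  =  3622 = 3622.00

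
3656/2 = 1828 = 1828.00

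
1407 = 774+633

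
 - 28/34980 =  - 7/8745 = - 0.00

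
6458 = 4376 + 2082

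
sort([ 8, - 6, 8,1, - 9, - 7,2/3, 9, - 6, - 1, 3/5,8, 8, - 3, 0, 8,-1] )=[ - 9 ,-7, - 6,-6, - 3, - 1,-1, 0,3/5,2/3,1, 8, 8 , 8, 8,8, 9 ]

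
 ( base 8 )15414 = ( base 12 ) 4010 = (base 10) 6924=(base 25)B1O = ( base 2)1101100001100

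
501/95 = 5+26/95 = 5.27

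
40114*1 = 40114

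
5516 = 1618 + 3898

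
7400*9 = 66600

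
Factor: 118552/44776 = 511/193 = 7^1*73^1*193^ ( - 1) 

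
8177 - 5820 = 2357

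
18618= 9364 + 9254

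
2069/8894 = 2069/8894 = 0.23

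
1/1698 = 1/1698=0.00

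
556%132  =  28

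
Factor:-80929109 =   -  8867^1*9127^1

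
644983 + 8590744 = 9235727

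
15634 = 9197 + 6437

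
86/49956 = 43/24978 = 0.00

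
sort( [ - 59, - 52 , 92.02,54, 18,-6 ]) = [ - 59, - 52, - 6 , 18,54  ,  92.02] 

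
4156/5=4156/5 = 831.20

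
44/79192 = 11/19798  =  0.00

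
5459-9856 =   -  4397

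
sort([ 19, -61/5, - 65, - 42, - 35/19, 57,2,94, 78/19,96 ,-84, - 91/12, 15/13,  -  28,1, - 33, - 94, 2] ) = [ - 94, - 84, - 65,-42, - 33, - 28, - 61/5,- 91/12,- 35/19,1 , 15/13 , 2,2,78/19, 19,57, 94,96 ]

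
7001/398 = 17 + 235/398 = 17.59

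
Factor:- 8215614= - 2^1 * 3^3*11^1*13831^1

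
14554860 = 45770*318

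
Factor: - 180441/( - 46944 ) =2^( - 5)*3^1*41^1 = 123/32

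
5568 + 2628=8196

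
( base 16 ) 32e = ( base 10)814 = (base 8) 1456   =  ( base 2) 1100101110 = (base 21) 1HG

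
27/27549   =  3/3061  =  0.00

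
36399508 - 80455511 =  - 44056003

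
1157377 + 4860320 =6017697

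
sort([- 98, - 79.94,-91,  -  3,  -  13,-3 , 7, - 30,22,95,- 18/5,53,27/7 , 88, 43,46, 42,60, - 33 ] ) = [ - 98, - 91, - 79.94, - 33, - 30, - 13,  -  18/5,  -  3,-3,27/7,  7,22,42,43,46, 53, 60, 88,95]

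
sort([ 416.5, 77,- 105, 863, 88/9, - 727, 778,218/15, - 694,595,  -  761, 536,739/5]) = [-761, - 727, - 694, - 105, 88/9,218/15,77,739/5,  416.5, 536, 595, 778,863]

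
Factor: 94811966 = 2^1 * 5897^1  *8039^1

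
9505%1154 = 273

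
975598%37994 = 25748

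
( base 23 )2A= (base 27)22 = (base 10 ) 56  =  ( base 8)70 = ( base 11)51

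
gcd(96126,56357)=1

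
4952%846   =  722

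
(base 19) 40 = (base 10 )76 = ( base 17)48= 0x4c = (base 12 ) 64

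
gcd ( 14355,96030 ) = 495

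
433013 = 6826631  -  6393618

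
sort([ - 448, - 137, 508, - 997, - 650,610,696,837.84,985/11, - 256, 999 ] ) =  [ - 997, - 650, - 448, - 256 , - 137,985/11, 508 , 610, 696, 837.84 , 999 ]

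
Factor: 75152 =2^4*7^1*11^1 * 61^1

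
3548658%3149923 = 398735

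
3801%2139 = 1662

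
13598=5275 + 8323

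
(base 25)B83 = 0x1ba6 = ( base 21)G11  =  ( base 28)90m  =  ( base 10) 7078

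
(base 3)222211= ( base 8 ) 1324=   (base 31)nb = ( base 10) 724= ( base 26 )11m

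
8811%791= 110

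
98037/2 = 49018 + 1/2  =  49018.50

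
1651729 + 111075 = 1762804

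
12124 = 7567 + 4557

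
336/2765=48/395 =0.12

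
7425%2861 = 1703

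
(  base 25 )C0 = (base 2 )100101100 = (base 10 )300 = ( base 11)253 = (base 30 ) A0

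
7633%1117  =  931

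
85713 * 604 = 51770652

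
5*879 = 4395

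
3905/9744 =3905/9744 = 0.40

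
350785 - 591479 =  - 240694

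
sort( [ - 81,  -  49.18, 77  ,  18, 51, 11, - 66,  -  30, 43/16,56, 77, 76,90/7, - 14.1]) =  [- 81, - 66, - 49.18, - 30, - 14.1, 43/16 , 11, 90/7 , 18,  51,56, 76,  77,77 ] 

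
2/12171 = 2/12171 = 0.00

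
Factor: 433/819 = 3^( - 2)*7^( - 1) * 13^(-1)*433^1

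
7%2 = 1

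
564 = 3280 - 2716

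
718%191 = 145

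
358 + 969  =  1327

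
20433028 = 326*62678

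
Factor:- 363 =  -  3^1*11^2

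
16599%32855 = 16599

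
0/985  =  0 =0.00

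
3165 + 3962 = 7127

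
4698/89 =4698/89 = 52.79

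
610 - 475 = 135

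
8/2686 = 4/1343 = 0.00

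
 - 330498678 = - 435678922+105180244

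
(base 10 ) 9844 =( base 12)5844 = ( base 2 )10011001110100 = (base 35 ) 819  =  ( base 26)EEG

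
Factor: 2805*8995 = 3^1 * 5^2 * 7^1*11^1 *17^1*257^1 = 25230975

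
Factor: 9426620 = 2^2 * 5^1 * 7^2*9619^1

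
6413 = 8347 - 1934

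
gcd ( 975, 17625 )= 75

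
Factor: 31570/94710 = 3^( - 1) = 1/3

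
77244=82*942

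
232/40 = 5 + 4/5  =  5.80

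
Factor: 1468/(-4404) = -1/3 = - 3^( - 1) 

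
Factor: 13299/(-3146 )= - 93/22=   - 2^( - 1 )*3^1*11^( - 1)*31^1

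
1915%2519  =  1915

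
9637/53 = 9637/53 = 181.83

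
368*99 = 36432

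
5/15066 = 5/15066  =  0.00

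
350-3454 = -3104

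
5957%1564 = 1265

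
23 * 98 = 2254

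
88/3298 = 44/1649  =  0.03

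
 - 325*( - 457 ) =148525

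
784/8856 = 98/1107=0.09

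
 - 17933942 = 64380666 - 82314608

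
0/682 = 0 = 0.00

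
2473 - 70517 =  - 68044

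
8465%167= 115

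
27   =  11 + 16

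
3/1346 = 3/1346 =0.00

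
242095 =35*6917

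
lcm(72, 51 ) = 1224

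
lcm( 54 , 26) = 702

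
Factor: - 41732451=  - 3^2*71^1 * 65309^1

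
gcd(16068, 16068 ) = 16068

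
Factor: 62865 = 3^2*5^1*11^1*127^1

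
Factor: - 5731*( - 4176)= 23932656 = 2^4* 3^2*11^1*29^1 * 521^1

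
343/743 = 343/743 = 0.46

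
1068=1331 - 263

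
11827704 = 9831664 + 1996040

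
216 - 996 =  - 780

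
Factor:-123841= -59^1*2099^1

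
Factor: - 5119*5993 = -13^1*461^1 *5119^1= -30678167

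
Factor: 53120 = 2^7*5^1*83^1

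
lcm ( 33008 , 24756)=99024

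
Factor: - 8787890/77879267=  - 2^1*5^1*878789^1* 77879267^(-1)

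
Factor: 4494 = 2^1*3^1*7^1 * 107^1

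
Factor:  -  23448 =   -  2^3*3^1*977^1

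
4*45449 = 181796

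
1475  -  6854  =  -5379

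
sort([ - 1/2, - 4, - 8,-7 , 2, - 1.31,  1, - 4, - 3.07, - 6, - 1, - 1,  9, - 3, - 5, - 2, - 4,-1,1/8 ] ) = [ - 8, - 7, - 6,- 5, - 4, - 4, - 4, - 3.07, - 3,-2, - 1.31 , - 1,-1, - 1 , - 1/2 , 1/8,1,2,9 ]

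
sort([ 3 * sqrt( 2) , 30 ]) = [3*sqrt(2 ) , 30 ] 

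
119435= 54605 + 64830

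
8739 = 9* 971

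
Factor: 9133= 9133^1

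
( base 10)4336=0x10F0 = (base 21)9HA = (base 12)2614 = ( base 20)agg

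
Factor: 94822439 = 43^1*719^1*3067^1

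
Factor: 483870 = 2^1*3^1*5^1 * 127^2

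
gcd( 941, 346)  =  1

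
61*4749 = 289689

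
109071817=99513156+9558661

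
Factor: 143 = 11^1* 13^1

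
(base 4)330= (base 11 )55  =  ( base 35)1P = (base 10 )60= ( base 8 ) 74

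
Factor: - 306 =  - 2^1*3^2*17^1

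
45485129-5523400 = 39961729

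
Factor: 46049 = 46049^1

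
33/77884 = 33/77884 = 0.00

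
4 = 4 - 0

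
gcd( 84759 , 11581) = 1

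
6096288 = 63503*96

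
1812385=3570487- 1758102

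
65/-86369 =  - 1 + 86304/86369 = - 0.00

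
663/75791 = 663/75791=0.01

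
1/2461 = 1/2461= 0.00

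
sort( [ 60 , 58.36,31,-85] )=[-85, 31,58.36,60 ] 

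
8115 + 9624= 17739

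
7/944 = 7/944 = 0.01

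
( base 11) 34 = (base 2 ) 100101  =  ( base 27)1a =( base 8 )45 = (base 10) 37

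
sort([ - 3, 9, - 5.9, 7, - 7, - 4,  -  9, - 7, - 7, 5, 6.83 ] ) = [ - 9, - 7, - 7, - 7, -5.9,-4, - 3, 5, 6.83,7, 9] 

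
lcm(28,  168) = 168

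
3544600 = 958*3700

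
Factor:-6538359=-3^1*683^1 * 3191^1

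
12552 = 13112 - 560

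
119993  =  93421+26572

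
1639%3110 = 1639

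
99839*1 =99839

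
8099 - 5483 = 2616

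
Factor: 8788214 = 2^1*4394107^1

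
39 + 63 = 102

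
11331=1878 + 9453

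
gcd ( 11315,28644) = 31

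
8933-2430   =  6503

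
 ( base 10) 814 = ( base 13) 4A8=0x32E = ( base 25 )17E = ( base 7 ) 2242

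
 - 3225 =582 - 3807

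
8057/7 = 1151 = 1151.00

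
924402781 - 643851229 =280551552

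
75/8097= 25/2699 = 0.01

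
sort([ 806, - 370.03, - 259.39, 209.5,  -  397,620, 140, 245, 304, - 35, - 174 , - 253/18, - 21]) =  [ - 397, - 370.03, - 259.39, - 174, - 35, - 21, - 253/18, 140, 209.5, 245,304, 620,806 ] 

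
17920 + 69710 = 87630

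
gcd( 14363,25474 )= 271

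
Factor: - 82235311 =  - 101^1*814211^1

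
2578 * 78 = 201084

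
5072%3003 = 2069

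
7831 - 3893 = 3938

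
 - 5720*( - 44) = 251680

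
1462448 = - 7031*(- 208)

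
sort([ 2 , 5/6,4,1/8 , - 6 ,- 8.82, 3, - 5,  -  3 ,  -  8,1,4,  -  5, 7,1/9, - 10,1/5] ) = [ - 10, -8.82,-8 ,- 6,  -  5, -5,-3,  1/9, 1/8,1/5,5/6, 1, 2, 3, 4, 4,7]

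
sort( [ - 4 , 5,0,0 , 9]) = [ - 4, 0,  0, 5 , 9 ]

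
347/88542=347/88542 = 0.00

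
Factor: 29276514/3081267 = 3252946/342363= 2^1*3^(-1) * 7^ ( - 2 )*17^(-1 ) *103^1*137^( -1 )*15791^1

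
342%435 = 342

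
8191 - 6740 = 1451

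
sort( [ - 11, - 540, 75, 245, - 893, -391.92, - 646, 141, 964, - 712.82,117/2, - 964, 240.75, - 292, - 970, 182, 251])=[ - 970, - 964, - 893,  -  712.82, -646, - 540, - 391.92, - 292, - 11,117/2, 75,141,182, 240.75, 245, 251, 964]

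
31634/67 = 472+10/67=472.15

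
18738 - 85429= - 66691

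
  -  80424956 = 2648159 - 83073115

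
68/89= 68/89 = 0.76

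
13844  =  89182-75338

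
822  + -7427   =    -  6605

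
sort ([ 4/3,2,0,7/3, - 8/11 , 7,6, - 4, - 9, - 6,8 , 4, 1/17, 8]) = [ - 9, -6,  -  4, - 8/11, 0, 1/17,4/3, 2,7/3,4,6,7, 8,8]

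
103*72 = 7416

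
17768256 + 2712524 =20480780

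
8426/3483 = 2 + 1460/3483 = 2.42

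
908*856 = 777248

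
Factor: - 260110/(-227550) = 703/615 =3^ (-1)*5^( - 1)*19^1* 37^1*41^(-1)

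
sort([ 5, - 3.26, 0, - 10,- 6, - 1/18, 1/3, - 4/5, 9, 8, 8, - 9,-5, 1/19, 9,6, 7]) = [ - 10, - 9, -6, - 5,-3.26, - 4/5 , - 1/18 , 0, 1/19 , 1/3, 5,6, 7, 8, 8, 9,9]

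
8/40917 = 8/40917 = 0.00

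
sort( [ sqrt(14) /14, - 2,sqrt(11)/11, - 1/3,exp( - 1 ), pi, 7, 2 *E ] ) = [ - 2,-1/3, sqrt ( 14)/14, sqrt(11) /11 , exp( -1 ), pi, 2*E, 7]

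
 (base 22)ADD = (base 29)636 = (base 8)12023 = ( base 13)2454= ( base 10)5139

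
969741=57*17013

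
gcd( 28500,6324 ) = 12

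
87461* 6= 524766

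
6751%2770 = 1211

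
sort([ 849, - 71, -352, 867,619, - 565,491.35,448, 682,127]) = [ - 565, - 352, - 71, 127,  448, 491.35,619,682,849, 867 ]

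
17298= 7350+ 9948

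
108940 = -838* (-130)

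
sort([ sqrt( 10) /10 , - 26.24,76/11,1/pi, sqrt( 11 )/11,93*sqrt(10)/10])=[ - 26.24,sqrt( 11 )/11,sqrt( 10)/10,1/pi, 76/11,93*sqrt( 10) /10 ] 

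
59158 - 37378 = 21780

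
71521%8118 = 6577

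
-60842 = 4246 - 65088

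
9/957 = 3/319 =0.01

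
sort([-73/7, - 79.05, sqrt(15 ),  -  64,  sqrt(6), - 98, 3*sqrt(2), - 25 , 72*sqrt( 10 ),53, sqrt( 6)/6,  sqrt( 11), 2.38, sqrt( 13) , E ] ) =[  -  98, - 79.05 ,-64, - 25, - 73/7,sqrt( 6 ) /6, 2.38, sqrt ( 6 ), E, sqrt( 11 ) , sqrt( 13 ), sqrt( 15 ),3*sqrt(2), 53, 72*sqrt( 10)]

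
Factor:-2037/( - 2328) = 2^ ( - 3) * 7^1 = 7/8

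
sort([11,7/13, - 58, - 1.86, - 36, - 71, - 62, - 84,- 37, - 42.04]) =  [ - 84, - 71 , - 62, - 58,-42.04, - 37,-36  , - 1.86,7/13,11 ] 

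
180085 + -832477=  -  652392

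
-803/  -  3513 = 803/3513=0.23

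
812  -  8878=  - 8066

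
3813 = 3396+417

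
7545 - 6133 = 1412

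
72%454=72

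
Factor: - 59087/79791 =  - 3^( - 1)*7^1*23^1*367^1*26597^( - 1)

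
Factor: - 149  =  -149^1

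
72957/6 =24319/2 = 12159.50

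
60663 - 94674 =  - 34011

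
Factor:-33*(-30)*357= 2^1*3^3  *  5^1*7^1*11^1* 17^1  =  353430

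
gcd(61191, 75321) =9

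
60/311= 60/311 = 0.19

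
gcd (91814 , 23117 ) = 1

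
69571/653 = 106+353/653 = 106.54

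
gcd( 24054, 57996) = 6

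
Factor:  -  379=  - 379^1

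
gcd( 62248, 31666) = 2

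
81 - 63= 18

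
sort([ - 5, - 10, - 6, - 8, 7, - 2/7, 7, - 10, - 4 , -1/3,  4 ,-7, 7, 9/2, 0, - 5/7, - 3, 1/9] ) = [ - 10, - 10, - 8,-7, - 6, - 5 , - 4,-3, - 5/7, - 1/3, - 2/7,0,1/9, 4,9/2,7,7,7 ]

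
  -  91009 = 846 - 91855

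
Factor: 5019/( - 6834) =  - 1673/2278 = -  2^( - 1)*7^1*17^ ( -1) * 67^( - 1)*239^1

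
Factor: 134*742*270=26845560 = 2^3*3^3 *5^1 * 7^1*53^1*67^1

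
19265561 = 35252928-15987367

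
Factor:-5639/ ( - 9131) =23^(- 1) * 397^( - 1) *5639^1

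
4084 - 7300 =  - 3216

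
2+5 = 7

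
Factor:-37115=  - 5^1*13^1 * 571^1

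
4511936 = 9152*493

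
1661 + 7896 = 9557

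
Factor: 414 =2^1*3^2*23^1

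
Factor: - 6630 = -2^1*3^1*5^1*13^1*17^1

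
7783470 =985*7902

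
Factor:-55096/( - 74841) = 2^3 * 3^(-1 )*13^( - 1)*19^(-1)*71^1*97^1*101^( - 1)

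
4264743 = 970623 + 3294120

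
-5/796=-5/796  =  - 0.01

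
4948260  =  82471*60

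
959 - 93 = 866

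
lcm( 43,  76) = 3268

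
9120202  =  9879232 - 759030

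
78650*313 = 24617450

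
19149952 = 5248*3649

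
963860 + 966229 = 1930089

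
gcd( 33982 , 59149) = 1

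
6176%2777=622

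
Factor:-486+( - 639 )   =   - 1125 = -3^2*5^3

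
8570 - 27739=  - 19169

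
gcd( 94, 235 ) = 47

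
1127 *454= 511658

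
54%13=2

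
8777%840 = 377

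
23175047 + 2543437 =25718484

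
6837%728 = 285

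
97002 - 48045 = 48957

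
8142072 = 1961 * 4152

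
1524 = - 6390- - 7914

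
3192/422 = 1596/211 =7.56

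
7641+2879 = 10520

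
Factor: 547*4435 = 5^1*547^1*887^1  =  2425945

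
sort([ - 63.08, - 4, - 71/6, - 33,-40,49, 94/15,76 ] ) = [ - 63.08, - 40, - 33, - 71/6, - 4,94/15 , 49 , 76]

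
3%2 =1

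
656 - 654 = 2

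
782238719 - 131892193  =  650346526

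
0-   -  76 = 76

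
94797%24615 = 20952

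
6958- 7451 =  - 493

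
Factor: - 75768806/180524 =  - 37884403/90262 = -2^( - 1)*2341^1*16183^1*45131^( - 1) 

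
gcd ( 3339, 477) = 477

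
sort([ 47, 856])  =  [ 47,  856]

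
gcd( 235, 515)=5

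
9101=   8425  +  676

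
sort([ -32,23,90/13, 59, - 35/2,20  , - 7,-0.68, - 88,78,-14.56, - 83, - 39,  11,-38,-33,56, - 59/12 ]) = [  -  88, -83,  -  39, - 38 ,-33,-32, -35/2,-14.56,-7, - 59/12,-0.68, 90/13,11,20,23,  56,59,78 ] 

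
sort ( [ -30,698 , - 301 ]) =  [ - 301, - 30, 698]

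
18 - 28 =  - 10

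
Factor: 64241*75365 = 4841522965 = 5^1*227^1 *283^1*15073^1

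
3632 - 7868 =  - 4236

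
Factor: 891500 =2^2 *5^3*1783^1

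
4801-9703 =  - 4902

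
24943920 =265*94128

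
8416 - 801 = 7615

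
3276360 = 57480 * 57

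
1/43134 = 1/43134 = 0.00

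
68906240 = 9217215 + 59689025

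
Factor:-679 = -7^1*97^1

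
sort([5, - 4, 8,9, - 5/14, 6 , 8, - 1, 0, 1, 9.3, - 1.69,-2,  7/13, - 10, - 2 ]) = [ - 10, - 4, - 2, - 2, - 1.69,  -  1, - 5/14,  0,7/13, 1,5 , 6, 8, 8,9, 9.3]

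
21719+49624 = 71343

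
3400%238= 68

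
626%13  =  2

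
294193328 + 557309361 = 851502689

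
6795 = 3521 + 3274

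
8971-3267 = 5704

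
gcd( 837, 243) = 27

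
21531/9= 2392 + 1/3=2392.33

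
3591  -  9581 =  -5990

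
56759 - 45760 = 10999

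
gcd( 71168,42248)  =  8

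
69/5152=3/224 = 0.01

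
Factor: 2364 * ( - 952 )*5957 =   -  13406395296= - 2^5 * 3^1  *7^2*17^1 * 23^1*37^1*197^1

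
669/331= 669/331 = 2.02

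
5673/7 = 810+3/7=810.43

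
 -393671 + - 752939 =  - 1146610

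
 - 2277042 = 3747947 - 6024989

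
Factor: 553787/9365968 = 2^ (  -  4) *13^1 * 23^( - 1 )*31^( - 1) *41^1*821^( - 1 )*1039^1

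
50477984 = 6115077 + 44362907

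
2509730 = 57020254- 54510524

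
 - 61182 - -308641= 247459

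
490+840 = 1330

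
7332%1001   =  325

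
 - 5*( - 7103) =35515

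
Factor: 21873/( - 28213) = - 3^1*23^1*89^( - 1) = - 69/89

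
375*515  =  193125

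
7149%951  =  492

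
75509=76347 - 838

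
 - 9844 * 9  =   - 88596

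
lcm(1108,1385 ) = 5540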